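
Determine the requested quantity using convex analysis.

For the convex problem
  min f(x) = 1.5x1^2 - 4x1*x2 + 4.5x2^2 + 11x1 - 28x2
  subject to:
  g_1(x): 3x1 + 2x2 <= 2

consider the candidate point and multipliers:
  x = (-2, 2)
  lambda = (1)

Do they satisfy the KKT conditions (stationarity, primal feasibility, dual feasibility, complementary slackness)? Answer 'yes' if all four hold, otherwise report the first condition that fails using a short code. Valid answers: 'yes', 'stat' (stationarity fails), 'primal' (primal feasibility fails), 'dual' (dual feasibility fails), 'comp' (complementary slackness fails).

Gradient of f: grad f(x) = Q x + c = (-3, -2)
Constraint values g_i(x) = a_i^T x - b_i:
  g_1((-2, 2)) = -4
Stationarity residual: grad f(x) + sum_i lambda_i a_i = (0, 0)
  -> stationarity OK
Primal feasibility (all g_i <= 0): OK
Dual feasibility (all lambda_i >= 0): OK
Complementary slackness (lambda_i * g_i(x) = 0 for all i): FAILS

Verdict: the first failing condition is complementary_slackness -> comp.

comp


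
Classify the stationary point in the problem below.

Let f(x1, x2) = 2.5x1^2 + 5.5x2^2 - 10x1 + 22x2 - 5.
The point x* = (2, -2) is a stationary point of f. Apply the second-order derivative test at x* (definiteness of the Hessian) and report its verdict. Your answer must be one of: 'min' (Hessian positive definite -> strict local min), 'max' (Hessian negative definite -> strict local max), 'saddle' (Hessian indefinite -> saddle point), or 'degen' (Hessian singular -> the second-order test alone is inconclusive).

Compute the Hessian H = grad^2 f:
  H = [[5, 0], [0, 11]]
Verify stationarity: grad f(x*) = H x* + g = (0, 0).
Eigenvalues of H: 5, 11.
Both eigenvalues > 0, so H is positive definite -> x* is a strict local min.

min


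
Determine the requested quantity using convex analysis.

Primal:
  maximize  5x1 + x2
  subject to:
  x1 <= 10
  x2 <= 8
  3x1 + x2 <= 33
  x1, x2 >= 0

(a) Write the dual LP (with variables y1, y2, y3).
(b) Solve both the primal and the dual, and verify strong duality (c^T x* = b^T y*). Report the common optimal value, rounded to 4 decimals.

The standard primal-dual pair for 'max c^T x s.t. A x <= b, x >= 0' is:
  Dual:  min b^T y  s.t.  A^T y >= c,  y >= 0.

So the dual LP is:
  minimize  10y1 + 8y2 + 33y3
  subject to:
    y1 + 3y3 >= 5
    y2 + y3 >= 1
    y1, y2, y3 >= 0

Solving the primal: x* = (10, 3).
  primal value c^T x* = 53.
Solving the dual: y* = (2, 0, 1).
  dual value b^T y* = 53.
Strong duality: c^T x* = b^T y*. Confirmed.

53


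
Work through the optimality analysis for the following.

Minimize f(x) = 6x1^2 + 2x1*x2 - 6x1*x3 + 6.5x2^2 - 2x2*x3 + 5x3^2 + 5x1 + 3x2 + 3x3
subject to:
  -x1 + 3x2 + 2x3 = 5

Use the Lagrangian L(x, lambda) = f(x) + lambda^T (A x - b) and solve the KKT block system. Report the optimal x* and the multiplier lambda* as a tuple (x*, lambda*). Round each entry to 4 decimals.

Form the Lagrangian:
  L(x, lambda) = (1/2) x^T Q x + c^T x + lambda^T (A x - b)
Stationarity (grad_x L = 0): Q x + c + A^T lambda = 0.
Primal feasibility: A x = b.

This gives the KKT block system:
  [ Q   A^T ] [ x     ]   [-c ]
  [ A    0  ] [ lambda ] = [ b ]

Solving the linear system:
  x*      = (-0.7965, 1.1082, 0.4394)
  lambda* = (-4.9784)
  f(x*)   = 12.776

x* = (-0.7965, 1.1082, 0.4394), lambda* = (-4.9784)


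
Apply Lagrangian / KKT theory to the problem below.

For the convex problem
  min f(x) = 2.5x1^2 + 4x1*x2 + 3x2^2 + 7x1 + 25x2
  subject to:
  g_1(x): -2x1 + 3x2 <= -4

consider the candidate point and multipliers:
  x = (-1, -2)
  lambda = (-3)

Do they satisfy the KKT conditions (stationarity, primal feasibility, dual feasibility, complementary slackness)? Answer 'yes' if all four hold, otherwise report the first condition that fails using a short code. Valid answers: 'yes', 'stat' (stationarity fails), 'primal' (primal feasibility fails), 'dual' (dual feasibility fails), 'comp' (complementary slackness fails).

Gradient of f: grad f(x) = Q x + c = (-6, 9)
Constraint values g_i(x) = a_i^T x - b_i:
  g_1((-1, -2)) = 0
Stationarity residual: grad f(x) + sum_i lambda_i a_i = (0, 0)
  -> stationarity OK
Primal feasibility (all g_i <= 0): OK
Dual feasibility (all lambda_i >= 0): FAILS
Complementary slackness (lambda_i * g_i(x) = 0 for all i): OK

Verdict: the first failing condition is dual_feasibility -> dual.

dual


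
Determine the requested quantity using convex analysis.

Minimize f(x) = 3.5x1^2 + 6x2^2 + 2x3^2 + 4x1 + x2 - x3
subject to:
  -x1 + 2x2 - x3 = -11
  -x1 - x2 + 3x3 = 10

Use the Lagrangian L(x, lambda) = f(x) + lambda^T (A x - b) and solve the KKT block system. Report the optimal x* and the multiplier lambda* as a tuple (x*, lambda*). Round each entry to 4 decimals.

Form the Lagrangian:
  L(x, lambda) = (1/2) x^T Q x + c^T x + lambda^T (A x - b)
Stationarity (grad_x L = 0): Q x + c + A^T lambda = 0.
Primal feasibility: A x = b.

This gives the KKT block system:
  [ Q   A^T ] [ x     ]   [-c ]
  [ A    0  ] [ lambda ] = [ b ]

Solving the linear system:
  x*      = (2.2109, -2.8313, 3.1266)
  lambda* = (17.4839, 1.9926)
  f(x*)   = 87.6414

x* = (2.2109, -2.8313, 3.1266), lambda* = (17.4839, 1.9926)


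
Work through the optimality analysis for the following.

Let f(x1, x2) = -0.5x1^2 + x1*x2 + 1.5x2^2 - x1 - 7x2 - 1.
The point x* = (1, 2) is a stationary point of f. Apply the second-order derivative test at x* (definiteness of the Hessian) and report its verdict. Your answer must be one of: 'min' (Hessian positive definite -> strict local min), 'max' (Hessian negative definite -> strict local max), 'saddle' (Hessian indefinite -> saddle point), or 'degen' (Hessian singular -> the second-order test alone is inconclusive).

Compute the Hessian H = grad^2 f:
  H = [[-1, 1], [1, 3]]
Verify stationarity: grad f(x*) = H x* + g = (0, 0).
Eigenvalues of H: -1.2361, 3.2361.
Eigenvalues have mixed signs, so H is indefinite -> x* is a saddle point.

saddle


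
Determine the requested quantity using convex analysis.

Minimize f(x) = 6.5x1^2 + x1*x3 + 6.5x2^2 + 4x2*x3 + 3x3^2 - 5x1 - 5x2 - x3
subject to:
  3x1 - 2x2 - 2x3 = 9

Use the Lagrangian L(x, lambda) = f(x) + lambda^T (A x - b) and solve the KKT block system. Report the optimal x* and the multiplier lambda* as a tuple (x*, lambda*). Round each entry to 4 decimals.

Form the Lagrangian:
  L(x, lambda) = (1/2) x^T Q x + c^T x + lambda^T (A x - b)
Stationarity (grad_x L = 0): Q x + c + A^T lambda = 0.
Primal feasibility: A x = b.

This gives the KKT block system:
  [ Q   A^T ] [ x     ]   [-c ]
  [ A    0  ] [ lambda ] = [ b ]

Solving the linear system:
  x*      = (1.7715, 0.1896, -2.0324)
  lambda* = (-5.3323)
  f(x*)   = 20.1086

x* = (1.7715, 0.1896, -2.0324), lambda* = (-5.3323)


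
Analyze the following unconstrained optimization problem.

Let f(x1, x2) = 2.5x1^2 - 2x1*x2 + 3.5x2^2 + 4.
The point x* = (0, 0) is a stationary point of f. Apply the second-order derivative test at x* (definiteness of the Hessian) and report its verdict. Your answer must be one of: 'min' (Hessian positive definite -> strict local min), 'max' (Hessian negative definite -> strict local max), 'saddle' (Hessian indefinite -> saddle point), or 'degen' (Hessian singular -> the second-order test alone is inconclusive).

Compute the Hessian H = grad^2 f:
  H = [[5, -2], [-2, 7]]
Verify stationarity: grad f(x*) = H x* + g = (0, 0).
Eigenvalues of H: 3.7639, 8.2361.
Both eigenvalues > 0, so H is positive definite -> x* is a strict local min.

min


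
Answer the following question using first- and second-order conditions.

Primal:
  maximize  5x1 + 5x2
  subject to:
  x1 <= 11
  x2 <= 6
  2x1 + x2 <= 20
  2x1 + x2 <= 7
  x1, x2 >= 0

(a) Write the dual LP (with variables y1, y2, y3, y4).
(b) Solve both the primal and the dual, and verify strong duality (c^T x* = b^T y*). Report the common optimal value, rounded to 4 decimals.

The standard primal-dual pair for 'max c^T x s.t. A x <= b, x >= 0' is:
  Dual:  min b^T y  s.t.  A^T y >= c,  y >= 0.

So the dual LP is:
  minimize  11y1 + 6y2 + 20y3 + 7y4
  subject to:
    y1 + 2y3 + 2y4 >= 5
    y2 + y3 + y4 >= 5
    y1, y2, y3, y4 >= 0

Solving the primal: x* = (0.5, 6).
  primal value c^T x* = 32.5.
Solving the dual: y* = (0, 2.5, 0, 2.5).
  dual value b^T y* = 32.5.
Strong duality: c^T x* = b^T y*. Confirmed.

32.5


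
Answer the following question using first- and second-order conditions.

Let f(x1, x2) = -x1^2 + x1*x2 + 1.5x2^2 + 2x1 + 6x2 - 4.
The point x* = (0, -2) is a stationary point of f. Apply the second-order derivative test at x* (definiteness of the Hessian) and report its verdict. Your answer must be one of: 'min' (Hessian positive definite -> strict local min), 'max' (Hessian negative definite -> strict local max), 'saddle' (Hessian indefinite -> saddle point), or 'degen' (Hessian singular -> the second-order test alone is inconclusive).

Compute the Hessian H = grad^2 f:
  H = [[-2, 1], [1, 3]]
Verify stationarity: grad f(x*) = H x* + g = (0, 0).
Eigenvalues of H: -2.1926, 3.1926.
Eigenvalues have mixed signs, so H is indefinite -> x* is a saddle point.

saddle


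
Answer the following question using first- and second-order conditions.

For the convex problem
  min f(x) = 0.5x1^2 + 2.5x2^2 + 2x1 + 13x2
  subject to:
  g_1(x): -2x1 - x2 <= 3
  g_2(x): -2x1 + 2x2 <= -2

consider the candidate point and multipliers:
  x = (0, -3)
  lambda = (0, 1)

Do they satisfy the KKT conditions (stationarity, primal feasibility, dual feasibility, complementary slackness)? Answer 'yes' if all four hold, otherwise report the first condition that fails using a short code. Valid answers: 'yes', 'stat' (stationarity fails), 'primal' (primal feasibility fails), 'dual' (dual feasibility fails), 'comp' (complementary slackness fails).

Gradient of f: grad f(x) = Q x + c = (2, -2)
Constraint values g_i(x) = a_i^T x - b_i:
  g_1((0, -3)) = 0
  g_2((0, -3)) = -4
Stationarity residual: grad f(x) + sum_i lambda_i a_i = (0, 0)
  -> stationarity OK
Primal feasibility (all g_i <= 0): OK
Dual feasibility (all lambda_i >= 0): OK
Complementary slackness (lambda_i * g_i(x) = 0 for all i): FAILS

Verdict: the first failing condition is complementary_slackness -> comp.

comp


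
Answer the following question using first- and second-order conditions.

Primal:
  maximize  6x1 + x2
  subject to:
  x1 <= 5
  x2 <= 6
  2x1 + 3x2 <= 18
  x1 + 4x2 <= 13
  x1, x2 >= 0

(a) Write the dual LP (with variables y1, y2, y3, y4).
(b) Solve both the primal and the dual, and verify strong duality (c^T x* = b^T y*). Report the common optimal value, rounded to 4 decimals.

The standard primal-dual pair for 'max c^T x s.t. A x <= b, x >= 0' is:
  Dual:  min b^T y  s.t.  A^T y >= c,  y >= 0.

So the dual LP is:
  minimize  5y1 + 6y2 + 18y3 + 13y4
  subject to:
    y1 + 2y3 + y4 >= 6
    y2 + 3y3 + 4y4 >= 1
    y1, y2, y3, y4 >= 0

Solving the primal: x* = (5, 2).
  primal value c^T x* = 32.
Solving the dual: y* = (5.75, 0, 0, 0.25).
  dual value b^T y* = 32.
Strong duality: c^T x* = b^T y*. Confirmed.

32


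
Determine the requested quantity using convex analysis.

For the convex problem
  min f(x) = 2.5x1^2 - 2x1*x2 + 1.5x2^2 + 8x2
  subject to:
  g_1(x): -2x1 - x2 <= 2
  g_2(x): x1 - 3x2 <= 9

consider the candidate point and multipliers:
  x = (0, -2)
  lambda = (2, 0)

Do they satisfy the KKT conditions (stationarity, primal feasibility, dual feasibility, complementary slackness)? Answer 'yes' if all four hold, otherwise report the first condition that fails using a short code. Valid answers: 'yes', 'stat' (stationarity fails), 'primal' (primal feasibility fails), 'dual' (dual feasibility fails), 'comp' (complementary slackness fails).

Gradient of f: grad f(x) = Q x + c = (4, 2)
Constraint values g_i(x) = a_i^T x - b_i:
  g_1((0, -2)) = 0
  g_2((0, -2)) = -3
Stationarity residual: grad f(x) + sum_i lambda_i a_i = (0, 0)
  -> stationarity OK
Primal feasibility (all g_i <= 0): OK
Dual feasibility (all lambda_i >= 0): OK
Complementary slackness (lambda_i * g_i(x) = 0 for all i): OK

Verdict: yes, KKT holds.

yes


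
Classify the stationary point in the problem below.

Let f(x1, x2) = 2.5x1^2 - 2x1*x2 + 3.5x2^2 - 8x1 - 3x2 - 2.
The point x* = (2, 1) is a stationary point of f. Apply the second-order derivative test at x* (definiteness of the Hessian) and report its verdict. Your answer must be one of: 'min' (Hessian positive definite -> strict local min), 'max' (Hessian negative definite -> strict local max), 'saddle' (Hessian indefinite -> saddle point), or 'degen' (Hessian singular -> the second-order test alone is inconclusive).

Compute the Hessian H = grad^2 f:
  H = [[5, -2], [-2, 7]]
Verify stationarity: grad f(x*) = H x* + g = (0, 0).
Eigenvalues of H: 3.7639, 8.2361.
Both eigenvalues > 0, so H is positive definite -> x* is a strict local min.

min


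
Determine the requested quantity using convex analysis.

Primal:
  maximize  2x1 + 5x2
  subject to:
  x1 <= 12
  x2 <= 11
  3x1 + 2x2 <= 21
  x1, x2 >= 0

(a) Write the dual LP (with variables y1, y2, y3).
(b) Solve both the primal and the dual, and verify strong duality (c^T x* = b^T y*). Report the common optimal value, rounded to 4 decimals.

The standard primal-dual pair for 'max c^T x s.t. A x <= b, x >= 0' is:
  Dual:  min b^T y  s.t.  A^T y >= c,  y >= 0.

So the dual LP is:
  minimize  12y1 + 11y2 + 21y3
  subject to:
    y1 + 3y3 >= 2
    y2 + 2y3 >= 5
    y1, y2, y3 >= 0

Solving the primal: x* = (0, 10.5).
  primal value c^T x* = 52.5.
Solving the dual: y* = (0, 0, 2.5).
  dual value b^T y* = 52.5.
Strong duality: c^T x* = b^T y*. Confirmed.

52.5


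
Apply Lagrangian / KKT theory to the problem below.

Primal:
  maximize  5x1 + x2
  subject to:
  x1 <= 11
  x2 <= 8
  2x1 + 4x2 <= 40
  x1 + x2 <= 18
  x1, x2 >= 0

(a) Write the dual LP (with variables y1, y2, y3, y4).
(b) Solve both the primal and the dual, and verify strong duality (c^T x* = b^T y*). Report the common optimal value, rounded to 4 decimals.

The standard primal-dual pair for 'max c^T x s.t. A x <= b, x >= 0' is:
  Dual:  min b^T y  s.t.  A^T y >= c,  y >= 0.

So the dual LP is:
  minimize  11y1 + 8y2 + 40y3 + 18y4
  subject to:
    y1 + 2y3 + y4 >= 5
    y2 + 4y3 + y4 >= 1
    y1, y2, y3, y4 >= 0

Solving the primal: x* = (11, 4.5).
  primal value c^T x* = 59.5.
Solving the dual: y* = (4.5, 0, 0.25, 0).
  dual value b^T y* = 59.5.
Strong duality: c^T x* = b^T y*. Confirmed.

59.5


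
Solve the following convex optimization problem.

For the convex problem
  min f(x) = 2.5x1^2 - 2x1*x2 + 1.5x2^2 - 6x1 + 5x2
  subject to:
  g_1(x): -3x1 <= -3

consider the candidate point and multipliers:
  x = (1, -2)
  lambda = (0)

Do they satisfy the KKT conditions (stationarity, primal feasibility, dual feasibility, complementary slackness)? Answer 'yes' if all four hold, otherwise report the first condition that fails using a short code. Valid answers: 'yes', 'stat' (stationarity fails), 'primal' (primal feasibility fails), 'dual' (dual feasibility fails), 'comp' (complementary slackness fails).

Gradient of f: grad f(x) = Q x + c = (3, -3)
Constraint values g_i(x) = a_i^T x - b_i:
  g_1((1, -2)) = 0
Stationarity residual: grad f(x) + sum_i lambda_i a_i = (3, -3)
  -> stationarity FAILS
Primal feasibility (all g_i <= 0): OK
Dual feasibility (all lambda_i >= 0): OK
Complementary slackness (lambda_i * g_i(x) = 0 for all i): OK

Verdict: the first failing condition is stationarity -> stat.

stat


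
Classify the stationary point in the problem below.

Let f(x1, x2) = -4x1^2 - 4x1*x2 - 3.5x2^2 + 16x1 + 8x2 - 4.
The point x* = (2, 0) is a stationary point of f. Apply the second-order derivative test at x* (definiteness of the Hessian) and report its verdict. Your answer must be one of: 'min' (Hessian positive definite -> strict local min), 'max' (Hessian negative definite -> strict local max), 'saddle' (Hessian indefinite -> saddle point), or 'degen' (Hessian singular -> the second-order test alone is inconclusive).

Compute the Hessian H = grad^2 f:
  H = [[-8, -4], [-4, -7]]
Verify stationarity: grad f(x*) = H x* + g = (0, 0).
Eigenvalues of H: -11.5311, -3.4689.
Both eigenvalues < 0, so H is negative definite -> x* is a strict local max.

max


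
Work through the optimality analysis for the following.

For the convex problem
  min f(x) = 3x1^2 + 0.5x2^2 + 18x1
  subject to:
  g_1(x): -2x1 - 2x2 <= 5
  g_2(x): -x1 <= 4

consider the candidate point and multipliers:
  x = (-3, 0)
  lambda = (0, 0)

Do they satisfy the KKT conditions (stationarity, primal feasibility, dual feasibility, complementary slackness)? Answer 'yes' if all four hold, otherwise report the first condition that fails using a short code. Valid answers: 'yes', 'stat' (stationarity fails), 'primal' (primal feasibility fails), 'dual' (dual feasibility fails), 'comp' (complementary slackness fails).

Gradient of f: grad f(x) = Q x + c = (0, 0)
Constraint values g_i(x) = a_i^T x - b_i:
  g_1((-3, 0)) = 1
  g_2((-3, 0)) = -1
Stationarity residual: grad f(x) + sum_i lambda_i a_i = (0, 0)
  -> stationarity OK
Primal feasibility (all g_i <= 0): FAILS
Dual feasibility (all lambda_i >= 0): OK
Complementary slackness (lambda_i * g_i(x) = 0 for all i): OK

Verdict: the first failing condition is primal_feasibility -> primal.

primal


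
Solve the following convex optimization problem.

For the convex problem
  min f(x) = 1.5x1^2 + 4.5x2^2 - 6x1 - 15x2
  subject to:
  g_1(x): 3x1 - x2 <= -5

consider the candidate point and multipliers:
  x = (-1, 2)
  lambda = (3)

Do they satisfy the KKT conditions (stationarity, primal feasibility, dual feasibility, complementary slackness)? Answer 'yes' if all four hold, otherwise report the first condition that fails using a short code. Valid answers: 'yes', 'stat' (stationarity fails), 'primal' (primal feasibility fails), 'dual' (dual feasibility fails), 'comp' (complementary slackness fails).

Gradient of f: grad f(x) = Q x + c = (-9, 3)
Constraint values g_i(x) = a_i^T x - b_i:
  g_1((-1, 2)) = 0
Stationarity residual: grad f(x) + sum_i lambda_i a_i = (0, 0)
  -> stationarity OK
Primal feasibility (all g_i <= 0): OK
Dual feasibility (all lambda_i >= 0): OK
Complementary slackness (lambda_i * g_i(x) = 0 for all i): OK

Verdict: yes, KKT holds.

yes


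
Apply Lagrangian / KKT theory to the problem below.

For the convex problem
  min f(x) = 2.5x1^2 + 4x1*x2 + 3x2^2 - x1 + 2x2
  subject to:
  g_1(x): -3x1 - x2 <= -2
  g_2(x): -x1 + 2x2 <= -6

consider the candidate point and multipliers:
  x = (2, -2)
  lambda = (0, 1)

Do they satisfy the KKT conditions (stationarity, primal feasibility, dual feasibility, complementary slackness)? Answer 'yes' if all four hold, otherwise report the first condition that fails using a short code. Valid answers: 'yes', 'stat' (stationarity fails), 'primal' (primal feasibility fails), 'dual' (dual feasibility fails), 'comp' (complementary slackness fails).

Gradient of f: grad f(x) = Q x + c = (1, -2)
Constraint values g_i(x) = a_i^T x - b_i:
  g_1((2, -2)) = -2
  g_2((2, -2)) = 0
Stationarity residual: grad f(x) + sum_i lambda_i a_i = (0, 0)
  -> stationarity OK
Primal feasibility (all g_i <= 0): OK
Dual feasibility (all lambda_i >= 0): OK
Complementary slackness (lambda_i * g_i(x) = 0 for all i): OK

Verdict: yes, KKT holds.

yes


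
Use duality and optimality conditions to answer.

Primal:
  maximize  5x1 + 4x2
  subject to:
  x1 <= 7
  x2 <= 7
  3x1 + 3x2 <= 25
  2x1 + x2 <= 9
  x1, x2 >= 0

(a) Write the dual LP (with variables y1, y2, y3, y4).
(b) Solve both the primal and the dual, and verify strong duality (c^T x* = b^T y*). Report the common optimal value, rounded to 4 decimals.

The standard primal-dual pair for 'max c^T x s.t. A x <= b, x >= 0' is:
  Dual:  min b^T y  s.t.  A^T y >= c,  y >= 0.

So the dual LP is:
  minimize  7y1 + 7y2 + 25y3 + 9y4
  subject to:
    y1 + 3y3 + 2y4 >= 5
    y2 + 3y3 + y4 >= 4
    y1, y2, y3, y4 >= 0

Solving the primal: x* = (1, 7).
  primal value c^T x* = 33.
Solving the dual: y* = (0, 1.5, 0, 2.5).
  dual value b^T y* = 33.
Strong duality: c^T x* = b^T y*. Confirmed.

33


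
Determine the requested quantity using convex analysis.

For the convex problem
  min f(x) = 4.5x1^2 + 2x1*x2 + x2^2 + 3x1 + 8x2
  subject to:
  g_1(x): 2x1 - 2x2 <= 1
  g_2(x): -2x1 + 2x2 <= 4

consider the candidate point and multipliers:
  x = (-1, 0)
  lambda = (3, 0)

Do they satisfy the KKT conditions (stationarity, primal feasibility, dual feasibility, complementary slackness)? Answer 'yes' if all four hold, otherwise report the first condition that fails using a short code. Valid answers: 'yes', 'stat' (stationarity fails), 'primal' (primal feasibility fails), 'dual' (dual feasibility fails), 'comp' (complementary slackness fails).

Gradient of f: grad f(x) = Q x + c = (-6, 6)
Constraint values g_i(x) = a_i^T x - b_i:
  g_1((-1, 0)) = -3
  g_2((-1, 0)) = -2
Stationarity residual: grad f(x) + sum_i lambda_i a_i = (0, 0)
  -> stationarity OK
Primal feasibility (all g_i <= 0): OK
Dual feasibility (all lambda_i >= 0): OK
Complementary slackness (lambda_i * g_i(x) = 0 for all i): FAILS

Verdict: the first failing condition is complementary_slackness -> comp.

comp


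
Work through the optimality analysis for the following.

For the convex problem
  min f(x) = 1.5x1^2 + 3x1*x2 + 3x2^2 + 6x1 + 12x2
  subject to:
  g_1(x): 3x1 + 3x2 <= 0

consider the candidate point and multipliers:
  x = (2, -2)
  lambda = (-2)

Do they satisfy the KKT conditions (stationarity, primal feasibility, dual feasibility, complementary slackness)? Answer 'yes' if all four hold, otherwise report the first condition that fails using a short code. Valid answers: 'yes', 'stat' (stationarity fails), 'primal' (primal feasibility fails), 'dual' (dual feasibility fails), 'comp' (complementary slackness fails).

Gradient of f: grad f(x) = Q x + c = (6, 6)
Constraint values g_i(x) = a_i^T x - b_i:
  g_1((2, -2)) = 0
Stationarity residual: grad f(x) + sum_i lambda_i a_i = (0, 0)
  -> stationarity OK
Primal feasibility (all g_i <= 0): OK
Dual feasibility (all lambda_i >= 0): FAILS
Complementary slackness (lambda_i * g_i(x) = 0 for all i): OK

Verdict: the first failing condition is dual_feasibility -> dual.

dual


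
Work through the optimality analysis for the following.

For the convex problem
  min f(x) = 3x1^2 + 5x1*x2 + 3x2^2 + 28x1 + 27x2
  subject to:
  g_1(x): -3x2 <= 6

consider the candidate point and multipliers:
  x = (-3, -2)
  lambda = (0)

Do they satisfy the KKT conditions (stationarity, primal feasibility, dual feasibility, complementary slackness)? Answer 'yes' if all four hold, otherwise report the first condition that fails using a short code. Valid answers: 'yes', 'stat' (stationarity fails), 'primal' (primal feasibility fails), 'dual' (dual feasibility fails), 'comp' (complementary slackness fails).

Gradient of f: grad f(x) = Q x + c = (0, 0)
Constraint values g_i(x) = a_i^T x - b_i:
  g_1((-3, -2)) = 0
Stationarity residual: grad f(x) + sum_i lambda_i a_i = (0, 0)
  -> stationarity OK
Primal feasibility (all g_i <= 0): OK
Dual feasibility (all lambda_i >= 0): OK
Complementary slackness (lambda_i * g_i(x) = 0 for all i): OK

Verdict: yes, KKT holds.

yes


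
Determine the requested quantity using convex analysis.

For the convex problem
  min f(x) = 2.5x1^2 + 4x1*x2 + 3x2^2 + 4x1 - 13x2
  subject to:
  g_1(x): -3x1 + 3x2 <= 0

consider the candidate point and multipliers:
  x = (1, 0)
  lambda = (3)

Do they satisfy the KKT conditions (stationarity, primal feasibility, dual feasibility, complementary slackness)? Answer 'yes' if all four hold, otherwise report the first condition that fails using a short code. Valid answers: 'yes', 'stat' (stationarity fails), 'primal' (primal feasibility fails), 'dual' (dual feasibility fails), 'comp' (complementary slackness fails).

Gradient of f: grad f(x) = Q x + c = (9, -9)
Constraint values g_i(x) = a_i^T x - b_i:
  g_1((1, 0)) = -3
Stationarity residual: grad f(x) + sum_i lambda_i a_i = (0, 0)
  -> stationarity OK
Primal feasibility (all g_i <= 0): OK
Dual feasibility (all lambda_i >= 0): OK
Complementary slackness (lambda_i * g_i(x) = 0 for all i): FAILS

Verdict: the first failing condition is complementary_slackness -> comp.

comp


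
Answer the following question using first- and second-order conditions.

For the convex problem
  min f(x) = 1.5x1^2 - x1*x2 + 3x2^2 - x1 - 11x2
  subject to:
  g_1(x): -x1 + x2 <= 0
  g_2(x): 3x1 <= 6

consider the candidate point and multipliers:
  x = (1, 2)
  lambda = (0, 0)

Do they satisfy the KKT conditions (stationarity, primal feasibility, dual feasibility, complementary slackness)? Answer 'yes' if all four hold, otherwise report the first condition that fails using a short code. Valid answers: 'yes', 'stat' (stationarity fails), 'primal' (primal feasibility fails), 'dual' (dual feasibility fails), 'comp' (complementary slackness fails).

Gradient of f: grad f(x) = Q x + c = (0, 0)
Constraint values g_i(x) = a_i^T x - b_i:
  g_1((1, 2)) = 1
  g_2((1, 2)) = -3
Stationarity residual: grad f(x) + sum_i lambda_i a_i = (0, 0)
  -> stationarity OK
Primal feasibility (all g_i <= 0): FAILS
Dual feasibility (all lambda_i >= 0): OK
Complementary slackness (lambda_i * g_i(x) = 0 for all i): OK

Verdict: the first failing condition is primal_feasibility -> primal.

primal


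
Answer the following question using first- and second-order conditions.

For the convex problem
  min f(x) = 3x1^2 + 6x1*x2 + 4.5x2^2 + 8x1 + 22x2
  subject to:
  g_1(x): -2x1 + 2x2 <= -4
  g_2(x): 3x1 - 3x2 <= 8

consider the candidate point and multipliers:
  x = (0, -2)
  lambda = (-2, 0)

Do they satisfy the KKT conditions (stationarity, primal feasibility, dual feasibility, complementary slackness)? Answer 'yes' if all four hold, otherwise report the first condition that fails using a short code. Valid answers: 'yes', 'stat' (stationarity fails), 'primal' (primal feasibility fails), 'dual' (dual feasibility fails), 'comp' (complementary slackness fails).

Gradient of f: grad f(x) = Q x + c = (-4, 4)
Constraint values g_i(x) = a_i^T x - b_i:
  g_1((0, -2)) = 0
  g_2((0, -2)) = -2
Stationarity residual: grad f(x) + sum_i lambda_i a_i = (0, 0)
  -> stationarity OK
Primal feasibility (all g_i <= 0): OK
Dual feasibility (all lambda_i >= 0): FAILS
Complementary slackness (lambda_i * g_i(x) = 0 for all i): OK

Verdict: the first failing condition is dual_feasibility -> dual.

dual


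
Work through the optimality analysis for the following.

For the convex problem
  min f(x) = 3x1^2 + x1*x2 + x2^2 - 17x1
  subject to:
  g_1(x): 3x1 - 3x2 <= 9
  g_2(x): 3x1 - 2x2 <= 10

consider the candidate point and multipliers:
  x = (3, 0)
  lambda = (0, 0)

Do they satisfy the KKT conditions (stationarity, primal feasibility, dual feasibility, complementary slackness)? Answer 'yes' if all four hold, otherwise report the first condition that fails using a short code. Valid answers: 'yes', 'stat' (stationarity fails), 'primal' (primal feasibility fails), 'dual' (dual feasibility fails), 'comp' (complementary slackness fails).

Gradient of f: grad f(x) = Q x + c = (1, 3)
Constraint values g_i(x) = a_i^T x - b_i:
  g_1((3, 0)) = 0
  g_2((3, 0)) = -1
Stationarity residual: grad f(x) + sum_i lambda_i a_i = (1, 3)
  -> stationarity FAILS
Primal feasibility (all g_i <= 0): OK
Dual feasibility (all lambda_i >= 0): OK
Complementary slackness (lambda_i * g_i(x) = 0 for all i): OK

Verdict: the first failing condition is stationarity -> stat.

stat


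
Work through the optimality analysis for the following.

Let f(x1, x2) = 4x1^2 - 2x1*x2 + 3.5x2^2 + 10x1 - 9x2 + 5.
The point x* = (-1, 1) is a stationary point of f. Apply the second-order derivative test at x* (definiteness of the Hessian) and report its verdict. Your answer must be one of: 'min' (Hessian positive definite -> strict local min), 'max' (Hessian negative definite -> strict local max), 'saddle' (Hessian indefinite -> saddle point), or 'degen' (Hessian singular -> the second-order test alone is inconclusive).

Compute the Hessian H = grad^2 f:
  H = [[8, -2], [-2, 7]]
Verify stationarity: grad f(x*) = H x* + g = (0, 0).
Eigenvalues of H: 5.4384, 9.5616.
Both eigenvalues > 0, so H is positive definite -> x* is a strict local min.

min


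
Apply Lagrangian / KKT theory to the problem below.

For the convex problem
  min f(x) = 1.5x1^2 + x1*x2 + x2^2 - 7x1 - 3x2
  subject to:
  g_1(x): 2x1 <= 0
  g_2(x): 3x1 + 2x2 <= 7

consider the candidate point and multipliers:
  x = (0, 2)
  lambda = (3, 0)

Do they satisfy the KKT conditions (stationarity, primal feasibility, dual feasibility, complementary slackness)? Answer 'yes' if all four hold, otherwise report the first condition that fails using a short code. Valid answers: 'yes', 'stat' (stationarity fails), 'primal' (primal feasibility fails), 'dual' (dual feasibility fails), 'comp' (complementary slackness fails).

Gradient of f: grad f(x) = Q x + c = (-5, 1)
Constraint values g_i(x) = a_i^T x - b_i:
  g_1((0, 2)) = 0
  g_2((0, 2)) = -3
Stationarity residual: grad f(x) + sum_i lambda_i a_i = (1, 1)
  -> stationarity FAILS
Primal feasibility (all g_i <= 0): OK
Dual feasibility (all lambda_i >= 0): OK
Complementary slackness (lambda_i * g_i(x) = 0 for all i): OK

Verdict: the first failing condition is stationarity -> stat.

stat


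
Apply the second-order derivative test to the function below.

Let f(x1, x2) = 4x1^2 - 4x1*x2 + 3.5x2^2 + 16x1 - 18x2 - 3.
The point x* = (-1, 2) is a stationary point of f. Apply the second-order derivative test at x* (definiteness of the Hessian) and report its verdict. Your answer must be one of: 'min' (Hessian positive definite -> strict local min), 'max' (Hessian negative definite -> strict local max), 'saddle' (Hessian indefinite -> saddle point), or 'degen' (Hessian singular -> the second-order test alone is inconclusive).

Compute the Hessian H = grad^2 f:
  H = [[8, -4], [-4, 7]]
Verify stationarity: grad f(x*) = H x* + g = (0, 0).
Eigenvalues of H: 3.4689, 11.5311.
Both eigenvalues > 0, so H is positive definite -> x* is a strict local min.

min


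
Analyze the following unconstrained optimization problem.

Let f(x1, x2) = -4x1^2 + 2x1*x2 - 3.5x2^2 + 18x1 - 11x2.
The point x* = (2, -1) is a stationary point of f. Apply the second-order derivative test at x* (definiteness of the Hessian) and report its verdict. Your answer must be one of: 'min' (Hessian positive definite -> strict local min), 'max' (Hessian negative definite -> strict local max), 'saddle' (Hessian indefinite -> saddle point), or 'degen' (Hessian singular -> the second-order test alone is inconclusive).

Compute the Hessian H = grad^2 f:
  H = [[-8, 2], [2, -7]]
Verify stationarity: grad f(x*) = H x* + g = (0, 0).
Eigenvalues of H: -9.5616, -5.4384.
Both eigenvalues < 0, so H is negative definite -> x* is a strict local max.

max


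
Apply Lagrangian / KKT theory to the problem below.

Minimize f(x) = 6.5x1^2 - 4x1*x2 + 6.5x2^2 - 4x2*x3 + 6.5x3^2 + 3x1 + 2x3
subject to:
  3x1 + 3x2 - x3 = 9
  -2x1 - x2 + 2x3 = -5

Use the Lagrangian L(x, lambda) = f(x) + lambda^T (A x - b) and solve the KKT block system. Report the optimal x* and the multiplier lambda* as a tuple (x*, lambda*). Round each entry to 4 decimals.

Form the Lagrangian:
  L(x, lambda) = (1/2) x^T Q x + c^T x + lambda^T (A x - b)
Stationarity (grad_x L = 0): Q x + c + A^T lambda = 0.
Primal feasibility: A x = b.

This gives the KKT block system:
  [ Q   A^T ] [ x     ]   [-c ]
  [ A    0  ] [ lambda ] = [ b ]

Solving the linear system:
  x*      = (1.4536, 1.4371, -0.3278)
  lambda* = (-4.0695, 1.9702)
  f(x*)   = 25.0911

x* = (1.4536, 1.4371, -0.3278), lambda* = (-4.0695, 1.9702)


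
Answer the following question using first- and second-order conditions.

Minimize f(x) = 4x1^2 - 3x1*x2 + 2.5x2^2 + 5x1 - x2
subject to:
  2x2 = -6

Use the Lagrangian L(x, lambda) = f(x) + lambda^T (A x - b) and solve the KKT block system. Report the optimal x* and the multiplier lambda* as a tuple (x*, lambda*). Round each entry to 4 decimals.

Form the Lagrangian:
  L(x, lambda) = (1/2) x^T Q x + c^T x + lambda^T (A x - b)
Stationarity (grad_x L = 0): Q x + c + A^T lambda = 0.
Primal feasibility: A x = b.

This gives the KKT block system:
  [ Q   A^T ] [ x     ]   [-c ]
  [ A    0  ] [ lambda ] = [ b ]

Solving the linear system:
  x*      = (-1.75, -3)
  lambda* = (5.375)
  f(x*)   = 13.25

x* = (-1.75, -3), lambda* = (5.375)


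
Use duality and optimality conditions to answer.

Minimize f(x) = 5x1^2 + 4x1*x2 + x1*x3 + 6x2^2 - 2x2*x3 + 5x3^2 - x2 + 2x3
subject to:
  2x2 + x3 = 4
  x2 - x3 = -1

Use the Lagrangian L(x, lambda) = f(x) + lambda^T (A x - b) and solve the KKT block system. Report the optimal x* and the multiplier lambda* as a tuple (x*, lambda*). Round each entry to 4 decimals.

Form the Lagrangian:
  L(x, lambda) = (1/2) x^T Q x + c^T x + lambda^T (A x - b)
Stationarity (grad_x L = 0): Q x + c + A^T lambda = 0.
Primal feasibility: A x = b.

This gives the KKT block system:
  [ Q   A^T ] [ x     ]   [-c ]
  [ A    0  ] [ lambda ] = [ b ]

Solving the linear system:
  x*      = (-0.6, 1, 2)
  lambda* = (-8, 11.4)
  f(x*)   = 23.2

x* = (-0.6, 1, 2), lambda* = (-8, 11.4)


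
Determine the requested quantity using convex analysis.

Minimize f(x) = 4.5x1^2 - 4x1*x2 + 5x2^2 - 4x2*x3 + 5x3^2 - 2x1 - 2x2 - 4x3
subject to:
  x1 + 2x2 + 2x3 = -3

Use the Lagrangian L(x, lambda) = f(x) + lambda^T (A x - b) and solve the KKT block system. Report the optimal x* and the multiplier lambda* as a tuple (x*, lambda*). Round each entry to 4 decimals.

Form the Lagrangian:
  L(x, lambda) = (1/2) x^T Q x + c^T x + lambda^T (A x - b)
Stationarity (grad_x L = 0): Q x + c + A^T lambda = 0.
Primal feasibility: A x = b.

This gives the KKT block system:
  [ Q   A^T ] [ x     ]   [-c ]
  [ A    0  ] [ lambda ] = [ b ]

Solving the linear system:
  x*      = (-0.4505, -0.7732, -0.5016)
  lambda* = (2.9617)
  f(x*)   = 6.6693

x* = (-0.4505, -0.7732, -0.5016), lambda* = (2.9617)


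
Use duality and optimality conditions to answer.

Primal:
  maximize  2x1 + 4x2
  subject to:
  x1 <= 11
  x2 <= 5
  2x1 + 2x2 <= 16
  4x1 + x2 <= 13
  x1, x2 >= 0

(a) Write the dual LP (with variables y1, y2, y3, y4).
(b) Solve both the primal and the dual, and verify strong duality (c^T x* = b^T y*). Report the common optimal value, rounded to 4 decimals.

The standard primal-dual pair for 'max c^T x s.t. A x <= b, x >= 0' is:
  Dual:  min b^T y  s.t.  A^T y >= c,  y >= 0.

So the dual LP is:
  minimize  11y1 + 5y2 + 16y3 + 13y4
  subject to:
    y1 + 2y3 + 4y4 >= 2
    y2 + 2y3 + y4 >= 4
    y1, y2, y3, y4 >= 0

Solving the primal: x* = (2, 5).
  primal value c^T x* = 24.
Solving the dual: y* = (0, 3.5, 0, 0.5).
  dual value b^T y* = 24.
Strong duality: c^T x* = b^T y*. Confirmed.

24


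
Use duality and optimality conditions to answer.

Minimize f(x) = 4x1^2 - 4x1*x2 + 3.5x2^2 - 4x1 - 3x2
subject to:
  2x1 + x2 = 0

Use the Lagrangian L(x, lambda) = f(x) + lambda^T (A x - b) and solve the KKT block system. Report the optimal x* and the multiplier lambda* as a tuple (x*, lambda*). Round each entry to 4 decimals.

Form the Lagrangian:
  L(x, lambda) = (1/2) x^T Q x + c^T x + lambda^T (A x - b)
Stationarity (grad_x L = 0): Q x + c + A^T lambda = 0.
Primal feasibility: A x = b.

This gives the KKT block system:
  [ Q   A^T ] [ x     ]   [-c ]
  [ A    0  ] [ lambda ] = [ b ]

Solving the linear system:
  x*      = (-0.0385, 0.0769)
  lambda* = (2.3077)
  f(x*)   = -0.0385

x* = (-0.0385, 0.0769), lambda* = (2.3077)


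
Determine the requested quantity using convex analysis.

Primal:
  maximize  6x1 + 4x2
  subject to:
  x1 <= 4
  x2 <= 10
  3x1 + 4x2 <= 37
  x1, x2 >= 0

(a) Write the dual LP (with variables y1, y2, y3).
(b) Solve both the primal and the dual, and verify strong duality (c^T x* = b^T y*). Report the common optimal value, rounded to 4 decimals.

The standard primal-dual pair for 'max c^T x s.t. A x <= b, x >= 0' is:
  Dual:  min b^T y  s.t.  A^T y >= c,  y >= 0.

So the dual LP is:
  minimize  4y1 + 10y2 + 37y3
  subject to:
    y1 + 3y3 >= 6
    y2 + 4y3 >= 4
    y1, y2, y3 >= 0

Solving the primal: x* = (4, 6.25).
  primal value c^T x* = 49.
Solving the dual: y* = (3, 0, 1).
  dual value b^T y* = 49.
Strong duality: c^T x* = b^T y*. Confirmed.

49


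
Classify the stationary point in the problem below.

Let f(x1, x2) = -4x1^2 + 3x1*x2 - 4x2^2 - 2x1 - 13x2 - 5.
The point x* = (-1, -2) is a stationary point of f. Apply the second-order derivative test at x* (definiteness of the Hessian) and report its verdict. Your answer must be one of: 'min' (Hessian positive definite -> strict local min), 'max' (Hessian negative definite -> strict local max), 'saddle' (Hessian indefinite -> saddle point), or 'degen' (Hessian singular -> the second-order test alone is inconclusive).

Compute the Hessian H = grad^2 f:
  H = [[-8, 3], [3, -8]]
Verify stationarity: grad f(x*) = H x* + g = (0, 0).
Eigenvalues of H: -11, -5.
Both eigenvalues < 0, so H is negative definite -> x* is a strict local max.

max


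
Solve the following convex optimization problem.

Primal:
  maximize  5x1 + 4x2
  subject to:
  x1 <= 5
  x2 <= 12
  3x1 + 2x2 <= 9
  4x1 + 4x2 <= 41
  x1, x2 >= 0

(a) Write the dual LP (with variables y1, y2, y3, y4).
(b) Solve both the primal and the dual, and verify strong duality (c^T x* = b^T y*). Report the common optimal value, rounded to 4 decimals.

The standard primal-dual pair for 'max c^T x s.t. A x <= b, x >= 0' is:
  Dual:  min b^T y  s.t.  A^T y >= c,  y >= 0.

So the dual LP is:
  minimize  5y1 + 12y2 + 9y3 + 41y4
  subject to:
    y1 + 3y3 + 4y4 >= 5
    y2 + 2y3 + 4y4 >= 4
    y1, y2, y3, y4 >= 0

Solving the primal: x* = (0, 4.5).
  primal value c^T x* = 18.
Solving the dual: y* = (0, 0, 2, 0).
  dual value b^T y* = 18.
Strong duality: c^T x* = b^T y*. Confirmed.

18


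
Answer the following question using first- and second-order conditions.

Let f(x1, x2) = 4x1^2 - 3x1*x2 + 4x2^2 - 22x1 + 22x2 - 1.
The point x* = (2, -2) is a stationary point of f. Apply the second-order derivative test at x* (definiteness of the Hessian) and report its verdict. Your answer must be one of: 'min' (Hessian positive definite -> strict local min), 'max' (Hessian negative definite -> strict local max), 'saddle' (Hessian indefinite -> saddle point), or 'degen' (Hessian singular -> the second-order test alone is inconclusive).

Compute the Hessian H = grad^2 f:
  H = [[8, -3], [-3, 8]]
Verify stationarity: grad f(x*) = H x* + g = (0, 0).
Eigenvalues of H: 5, 11.
Both eigenvalues > 0, so H is positive definite -> x* is a strict local min.

min


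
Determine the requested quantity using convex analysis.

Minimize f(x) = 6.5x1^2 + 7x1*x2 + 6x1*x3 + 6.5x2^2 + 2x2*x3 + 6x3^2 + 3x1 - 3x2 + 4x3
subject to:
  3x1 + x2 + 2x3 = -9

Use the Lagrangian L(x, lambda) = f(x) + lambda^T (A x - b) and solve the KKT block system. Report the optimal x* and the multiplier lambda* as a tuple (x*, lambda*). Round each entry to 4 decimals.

Form the Lagrangian:
  L(x, lambda) = (1/2) x^T Q x + c^T x + lambda^T (A x - b)
Stationarity (grad_x L = 0): Q x + c + A^T lambda = 0.
Primal feasibility: A x = b.

This gives the KKT block system:
  [ Q   A^T ] [ x     ]   [-c ]
  [ A    0  ] [ lambda ] = [ b ]

Solving the linear system:
  x*      = (-2.8077, 1.0769, -0.8269)
  lambda* = (10.3077)
  f(x*)   = 38.9038

x* = (-2.8077, 1.0769, -0.8269), lambda* = (10.3077)


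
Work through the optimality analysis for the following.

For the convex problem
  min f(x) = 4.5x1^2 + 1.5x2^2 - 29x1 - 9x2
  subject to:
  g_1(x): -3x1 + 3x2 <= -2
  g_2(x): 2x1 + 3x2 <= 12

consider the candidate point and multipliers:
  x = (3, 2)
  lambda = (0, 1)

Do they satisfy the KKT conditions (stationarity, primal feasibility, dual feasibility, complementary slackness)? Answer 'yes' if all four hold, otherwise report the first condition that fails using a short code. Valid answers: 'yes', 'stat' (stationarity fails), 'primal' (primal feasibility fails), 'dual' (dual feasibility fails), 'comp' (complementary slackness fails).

Gradient of f: grad f(x) = Q x + c = (-2, -3)
Constraint values g_i(x) = a_i^T x - b_i:
  g_1((3, 2)) = -1
  g_2((3, 2)) = 0
Stationarity residual: grad f(x) + sum_i lambda_i a_i = (0, 0)
  -> stationarity OK
Primal feasibility (all g_i <= 0): OK
Dual feasibility (all lambda_i >= 0): OK
Complementary slackness (lambda_i * g_i(x) = 0 for all i): OK

Verdict: yes, KKT holds.

yes
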